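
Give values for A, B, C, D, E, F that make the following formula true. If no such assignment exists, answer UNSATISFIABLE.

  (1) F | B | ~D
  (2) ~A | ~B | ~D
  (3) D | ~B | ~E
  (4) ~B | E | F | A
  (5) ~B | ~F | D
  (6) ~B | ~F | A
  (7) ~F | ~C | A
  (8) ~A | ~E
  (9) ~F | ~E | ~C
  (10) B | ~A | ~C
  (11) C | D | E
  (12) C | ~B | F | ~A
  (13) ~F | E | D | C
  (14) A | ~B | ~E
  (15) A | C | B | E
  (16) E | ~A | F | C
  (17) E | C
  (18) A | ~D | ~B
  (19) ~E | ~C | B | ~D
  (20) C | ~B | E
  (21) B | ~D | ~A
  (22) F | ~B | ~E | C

A=0, B=0, C=0, D=0, E=1, F=1

Case A = 0:
Case B = 0:
Case F = 1:
Unit clause (~C) forces C = 0.
Unit clause (E) forces E = 1.
Every clause is now satisfied; D is unconstrained.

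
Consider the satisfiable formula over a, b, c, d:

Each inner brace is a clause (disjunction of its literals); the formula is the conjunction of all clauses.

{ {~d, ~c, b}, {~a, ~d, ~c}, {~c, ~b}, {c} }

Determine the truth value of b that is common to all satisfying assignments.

False

Suppose b = 1.
The clause (~c) is unit, so c = 0.
That conflicts with the unit clause (c).
So every satisfying assignment has b = False.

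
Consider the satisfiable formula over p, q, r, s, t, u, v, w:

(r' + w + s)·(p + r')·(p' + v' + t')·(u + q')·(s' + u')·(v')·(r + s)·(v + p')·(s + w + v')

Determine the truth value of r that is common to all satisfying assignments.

False

Suppose r = 1.
From the singleton clause (p), p = 1.
From the singleton clause (v'), v = 0.
But (v) is also a unit clause — contradiction.
So every satisfying assignment has r = False.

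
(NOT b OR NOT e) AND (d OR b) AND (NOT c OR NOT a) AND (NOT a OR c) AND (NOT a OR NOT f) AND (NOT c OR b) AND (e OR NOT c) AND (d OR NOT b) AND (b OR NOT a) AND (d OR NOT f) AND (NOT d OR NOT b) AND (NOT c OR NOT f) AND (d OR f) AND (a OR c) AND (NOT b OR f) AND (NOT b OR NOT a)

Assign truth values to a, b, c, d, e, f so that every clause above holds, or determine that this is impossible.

UNSATISFIABLE

Try b = false.
(d) alone gives d = true.
(NOT c) alone gives c = false.
(NOT a) alone gives a = false.
But (a) is also a unit clause — contradiction.
So b must be the other value — set b = true.
(NOT e) alone gives e = false.
(NOT c) alone gives c = false.
(NOT a) alone gives a = false.
But (a) is also a unit clause — contradiction.
Neither b = true nor b = false works.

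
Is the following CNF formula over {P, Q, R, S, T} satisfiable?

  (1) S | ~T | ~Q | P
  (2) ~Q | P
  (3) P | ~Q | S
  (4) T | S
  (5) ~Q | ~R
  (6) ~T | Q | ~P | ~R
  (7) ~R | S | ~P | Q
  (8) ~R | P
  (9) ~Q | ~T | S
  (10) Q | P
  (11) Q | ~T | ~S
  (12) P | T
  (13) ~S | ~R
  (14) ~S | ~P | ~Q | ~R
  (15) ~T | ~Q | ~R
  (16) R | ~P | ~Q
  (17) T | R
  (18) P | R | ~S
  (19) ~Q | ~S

Branch on Q: set Q = 0.
Unit clause (P) forces P = 1.
Branch on T: set T = 1.
Unit clause (~R) forces R = 0.
Unit clause (~S) forces S = 0.
This assignment satisfies each clause.
A satisfying assignment: P: 1,  Q: 0,  R: 0,  S: 0,  T: 1.

Yes, satisfiable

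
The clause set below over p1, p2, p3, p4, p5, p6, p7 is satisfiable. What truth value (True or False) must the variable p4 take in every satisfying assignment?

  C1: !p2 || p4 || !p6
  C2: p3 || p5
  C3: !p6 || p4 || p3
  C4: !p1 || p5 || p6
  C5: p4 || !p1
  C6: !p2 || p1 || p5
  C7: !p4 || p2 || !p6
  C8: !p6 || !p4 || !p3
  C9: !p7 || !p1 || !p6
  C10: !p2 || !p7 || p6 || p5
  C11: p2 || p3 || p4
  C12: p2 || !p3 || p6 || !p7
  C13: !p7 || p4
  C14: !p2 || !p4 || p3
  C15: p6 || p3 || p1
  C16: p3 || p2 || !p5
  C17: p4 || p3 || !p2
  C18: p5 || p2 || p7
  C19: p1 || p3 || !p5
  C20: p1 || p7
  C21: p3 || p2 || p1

Suppose p4 = false.
Unit clause (!p1) forces p1 = false.
Unit clause (!p7) forces p7 = false.
That conflicts with the unit clause (p7).
So every satisfying assignment has p4 = True.

True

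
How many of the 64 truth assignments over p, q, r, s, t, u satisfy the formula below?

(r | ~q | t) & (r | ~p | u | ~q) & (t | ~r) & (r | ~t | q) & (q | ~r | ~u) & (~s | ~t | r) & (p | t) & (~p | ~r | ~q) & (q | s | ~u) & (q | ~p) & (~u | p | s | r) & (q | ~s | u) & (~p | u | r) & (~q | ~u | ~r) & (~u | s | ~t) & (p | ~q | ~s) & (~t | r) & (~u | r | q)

2

There are 2^6 = 64 truth assignments over (p, q, r, s, t, u).
Split on p. With p = 1, the clauses containing p are satisfied and ~p drops from the rest; 0 of the 2^5 = 32 assignments to the other variables satisfy what remains.
With p = 0, by the same count on the reduced clause set, 2 assignments work.
Total: 0 + 2 = 2.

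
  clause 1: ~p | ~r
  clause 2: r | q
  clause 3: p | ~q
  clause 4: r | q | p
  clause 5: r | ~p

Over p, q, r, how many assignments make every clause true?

1

There are 2^3 = 8 truth assignments over (p, q, r).
Split on p. With p = 1, the clauses containing p are satisfied and ~p drops from the rest; 0 of the 2^2 = 4 assignments to the other variables satisfy what remains.
With p = 0, by the same count on the reduced clause set, 1 assignment works.
(One model: p=F, q=F, r=T.)
Total: 0 + 1 = 1.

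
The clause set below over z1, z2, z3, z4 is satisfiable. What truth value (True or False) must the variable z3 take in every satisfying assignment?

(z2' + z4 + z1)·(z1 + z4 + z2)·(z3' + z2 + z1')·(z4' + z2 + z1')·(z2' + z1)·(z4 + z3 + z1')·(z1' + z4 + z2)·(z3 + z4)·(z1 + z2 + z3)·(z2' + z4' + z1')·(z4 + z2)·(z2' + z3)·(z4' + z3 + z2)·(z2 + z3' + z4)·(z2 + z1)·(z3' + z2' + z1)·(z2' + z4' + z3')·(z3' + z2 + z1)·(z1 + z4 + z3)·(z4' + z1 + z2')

Suppose z3 = 0.
Unit clause (z4) forces z4 = 1.
Unit clause (z2') forces z2 = 0.
But (z2) is also a unit clause — contradiction.
So every satisfying assignment has z3 = True.

True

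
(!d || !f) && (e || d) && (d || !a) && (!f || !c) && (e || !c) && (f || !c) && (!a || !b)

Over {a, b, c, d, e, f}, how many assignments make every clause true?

10

There are 2^6 = 64 truth assignments over (a, b, c, d, e, f).
Split on a. With a = true, the clauses containing a are satisfied and !a drops from the rest; 2 of the 2^5 = 32 assignments to the other variables satisfy what remains.
With a = false, by the same count on the reduced clause set, 8 assignments work.
(One model: a=F, b=F, c=F, d=F, e=T, f=F.)
Total: 2 + 8 = 10.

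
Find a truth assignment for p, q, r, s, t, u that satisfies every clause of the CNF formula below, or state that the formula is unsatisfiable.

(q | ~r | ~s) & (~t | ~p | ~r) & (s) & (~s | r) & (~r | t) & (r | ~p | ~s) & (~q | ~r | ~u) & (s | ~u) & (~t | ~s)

UNSATISFIABLE

The clause (s) is unit, so s = 1.
The clause (r) is unit, so r = 1.
The clause (q) is unit, so q = 1.
The clause (t) is unit, so t = 1.
That conflicts with the unit clause (~t).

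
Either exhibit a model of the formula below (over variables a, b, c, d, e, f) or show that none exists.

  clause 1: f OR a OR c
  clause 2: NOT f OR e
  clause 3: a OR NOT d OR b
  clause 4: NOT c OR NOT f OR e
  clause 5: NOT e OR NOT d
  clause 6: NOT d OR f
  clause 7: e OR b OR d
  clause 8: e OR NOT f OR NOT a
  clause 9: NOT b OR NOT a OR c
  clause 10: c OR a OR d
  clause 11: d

UNSATISFIABLE

Unit clause (d) forces d = true.
Unit clause (NOT e) forces e = false.
Unit clause (NOT f) forces f = false.
Now (f) is unsatisfied and unit — conflict.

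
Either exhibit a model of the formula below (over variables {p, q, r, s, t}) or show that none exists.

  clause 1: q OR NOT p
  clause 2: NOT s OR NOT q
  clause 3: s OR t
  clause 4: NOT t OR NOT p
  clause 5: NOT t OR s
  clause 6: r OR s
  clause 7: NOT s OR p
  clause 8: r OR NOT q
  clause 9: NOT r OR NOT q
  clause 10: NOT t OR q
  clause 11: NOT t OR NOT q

UNSATISFIABLE

Branch on q: set q = true.
(NOT s) alone gives s = false.
(t) alone gives t = true.
But (NOT t) is also a unit clause — contradiction.
So q must be the other value — set q = false.
(NOT p) alone gives p = false.
(NOT s) alone gives s = false.
(t) alone gives t = true.
But (NOT t) is also a unit clause — contradiction.
Both values of q lead to a conflict.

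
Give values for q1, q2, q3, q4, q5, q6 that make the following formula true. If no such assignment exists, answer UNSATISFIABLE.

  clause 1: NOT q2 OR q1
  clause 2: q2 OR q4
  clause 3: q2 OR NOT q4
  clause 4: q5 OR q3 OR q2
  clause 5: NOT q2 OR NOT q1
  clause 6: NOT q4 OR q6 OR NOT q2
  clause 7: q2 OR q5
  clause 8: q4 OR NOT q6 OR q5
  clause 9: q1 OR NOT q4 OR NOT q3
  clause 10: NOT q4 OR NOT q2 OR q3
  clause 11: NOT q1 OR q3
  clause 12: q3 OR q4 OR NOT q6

Suppose q2 = false.
The clause (q4) is unit, so q4 = true.
But (NOT q4) is also a unit clause — contradiction.
That branch fails; take q2 = true instead.
The clause (q1) is unit, so q1 = true.
But (NOT q1) is also a unit clause — contradiction.
Either choice for q2 ends in contradiction.

UNSATISFIABLE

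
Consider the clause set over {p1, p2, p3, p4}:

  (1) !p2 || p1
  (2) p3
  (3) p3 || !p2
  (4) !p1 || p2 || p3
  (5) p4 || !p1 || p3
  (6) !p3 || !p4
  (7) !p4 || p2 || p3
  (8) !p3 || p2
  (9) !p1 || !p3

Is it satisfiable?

The clause (p3) is unit, so p3 = true.
The clause (!p4) is unit, so p4 = false.
The clause (p2) is unit, so p2 = true.
The clause (p1) is unit, so p1 = true.
But (!p1) is also a unit clause — contradiction.
No assignment satisfies every clause.

No, unsatisfiable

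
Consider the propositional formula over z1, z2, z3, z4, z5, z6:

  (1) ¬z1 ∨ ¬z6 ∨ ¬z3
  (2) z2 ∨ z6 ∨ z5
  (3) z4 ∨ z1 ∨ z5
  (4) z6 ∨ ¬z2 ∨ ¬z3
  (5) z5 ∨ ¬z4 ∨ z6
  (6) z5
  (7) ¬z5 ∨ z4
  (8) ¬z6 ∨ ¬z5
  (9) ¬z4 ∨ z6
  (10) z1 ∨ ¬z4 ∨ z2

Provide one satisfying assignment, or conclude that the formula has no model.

Unit clause (z5) forces z5 = True.
Unit clause (z4) forces z4 = True.
Unit clause (¬z6) forces z6 = False.
Now (z6) is unsatisfied and unit — conflict.

UNSATISFIABLE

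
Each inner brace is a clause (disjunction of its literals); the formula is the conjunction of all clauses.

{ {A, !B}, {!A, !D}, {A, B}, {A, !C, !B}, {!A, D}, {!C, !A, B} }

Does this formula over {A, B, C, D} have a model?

Unsatisfiable

Case A = true:
(!D) alone gives D = false.
That conflicts with the unit clause (D).
That branch fails; take A = false instead.
(!B) alone gives B = false.
That conflicts with the unit clause (B).
Neither A = true nor A = false works.
No assignment satisfies every clause.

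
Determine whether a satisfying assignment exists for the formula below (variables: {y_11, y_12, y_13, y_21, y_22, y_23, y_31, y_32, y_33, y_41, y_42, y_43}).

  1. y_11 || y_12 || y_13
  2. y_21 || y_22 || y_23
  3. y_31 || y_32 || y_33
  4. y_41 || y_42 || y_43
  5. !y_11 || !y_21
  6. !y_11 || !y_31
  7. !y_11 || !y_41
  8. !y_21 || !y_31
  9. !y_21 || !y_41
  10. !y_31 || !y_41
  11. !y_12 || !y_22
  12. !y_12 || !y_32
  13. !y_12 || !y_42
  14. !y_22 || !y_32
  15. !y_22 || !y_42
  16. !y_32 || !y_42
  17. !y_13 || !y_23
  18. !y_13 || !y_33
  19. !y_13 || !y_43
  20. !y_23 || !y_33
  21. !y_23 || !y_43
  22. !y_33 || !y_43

Try y_11 = false.
Try y_12 = true.
Unit clause (!y_22) forces y_22 = false.
Unit clause (!y_32) forces y_32 = false.
Unit clause (!y_42) forces y_42 = false.
Try y_21 = true.
Unit clause (!y_31) forces y_31 = false.
Unit clause (y_33) forces y_33 = true.
Unit clause (!y_41) forces y_41 = false.
Unit clause (y_43) forces y_43 = true.
But (!y_43) is also a unit clause — contradiction.
So y_21 must be the other value — set y_21 = false.
Unit clause (y_23) forces y_23 = true.
Unit clause (!y_13) forces y_13 = false.
Unit clause (!y_33) forces y_33 = false.
Unit clause (y_31) forces y_31 = true.
Unit clause (!y_41) forces y_41 = false.
Unit clause (y_43) forces y_43 = true.
But (!y_43) is also a unit clause — contradiction.
Either choice for y_21 ends in contradiction.
So y_12 must be the other value — set y_12 = false.
Unit clause (y_13) forces y_13 = true.
Unit clause (!y_23) forces y_23 = false.
Unit clause (!y_33) forces y_33 = false.
Unit clause (!y_43) forces y_43 = false.
Try y_21 = true.
Unit clause (!y_31) forces y_31 = false.
Unit clause (y_32) forces y_32 = true.
Unit clause (!y_41) forces y_41 = false.
Unit clause (y_42) forces y_42 = true.
But (!y_42) is also a unit clause — contradiction.
So y_21 must be the other value — set y_21 = false.
Unit clause (y_22) forces y_22 = true.
Unit clause (!y_32) forces y_32 = false.
Unit clause (y_31) forces y_31 = true.
Unit clause (!y_41) forces y_41 = false.
Unit clause (y_42) forces y_42 = true.
But (!y_42) is also a unit clause — contradiction.
Either choice for y_21 ends in contradiction.
Either choice for y_12 ends in contradiction.
So y_11 must be the other value — set y_11 = true.
Unit clause (!y_21) forces y_21 = false.
Unit clause (!y_31) forces y_31 = false.
Unit clause (!y_41) forces y_41 = false.
Try y_22 = true.
Unit clause (!y_12) forces y_12 = false.
Unit clause (!y_32) forces y_32 = false.
Unit clause (y_33) forces y_33 = true.
Unit clause (!y_42) forces y_42 = false.
Unit clause (y_43) forces y_43 = true.
But (!y_43) is also a unit clause — contradiction.
So y_22 must be the other value — set y_22 = false.
Unit clause (y_23) forces y_23 = true.
Unit clause (!y_13) forces y_13 = false.
Unit clause (!y_33) forces y_33 = false.
Unit clause (y_32) forces y_32 = true.
Unit clause (!y_12) forces y_12 = false.
Unit clause (!y_42) forces y_42 = false.
Unit clause (y_43) forces y_43 = true.
But (!y_43) is also a unit clause — contradiction.
Either choice for y_22 ends in contradiction.
Either choice for y_11 ends in contradiction.
No assignment satisfies every clause.

Unsatisfiable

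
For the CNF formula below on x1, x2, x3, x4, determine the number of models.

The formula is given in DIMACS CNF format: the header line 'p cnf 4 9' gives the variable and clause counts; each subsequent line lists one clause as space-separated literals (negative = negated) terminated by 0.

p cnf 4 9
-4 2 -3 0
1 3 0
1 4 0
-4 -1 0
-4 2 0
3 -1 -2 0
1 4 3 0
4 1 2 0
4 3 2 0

There are 2^4 = 16 truth assignments over (x1, x2, x3, x4).
Check each against the 9 clauses (columns in the order x1, x2, x3, x4):
  F F F F  ✗ fails (x1 ∨ x3)
  F F F T  ✗ fails (x1 ∨ x3)
  F F T F  ✗ fails (x1 ∨ x4)
  F F T T  ✗ fails (¬x4 ∨ x2 ∨ ¬x3)
  F T F F  ✗ fails (x1 ∨ x3)
  F T F T  ✗ fails (x1 ∨ x3)
  F T T F  ✗ fails (x1 ∨ x4)
  F T T T  ✓ satisfies all
  T F F F  ✗ fails (x4 ∨ x3 ∨ x2)
  T F F T  ✗ fails (¬x4 ∨ ¬x1)
  T F T F  ✓ satisfies all
  T F T T  ✗ fails (¬x4 ∨ x2 ∨ ¬x3)
  T T F F  ✗ fails (x3 ∨ ¬x1 ∨ ¬x2)
  T T F T  ✗ fails (¬x4 ∨ ¬x1)
  T T T F  ✓ satisfies all
  T T T T  ✗ fails (¬x4 ∨ ¬x1)
3 of the 16 rows are models.

3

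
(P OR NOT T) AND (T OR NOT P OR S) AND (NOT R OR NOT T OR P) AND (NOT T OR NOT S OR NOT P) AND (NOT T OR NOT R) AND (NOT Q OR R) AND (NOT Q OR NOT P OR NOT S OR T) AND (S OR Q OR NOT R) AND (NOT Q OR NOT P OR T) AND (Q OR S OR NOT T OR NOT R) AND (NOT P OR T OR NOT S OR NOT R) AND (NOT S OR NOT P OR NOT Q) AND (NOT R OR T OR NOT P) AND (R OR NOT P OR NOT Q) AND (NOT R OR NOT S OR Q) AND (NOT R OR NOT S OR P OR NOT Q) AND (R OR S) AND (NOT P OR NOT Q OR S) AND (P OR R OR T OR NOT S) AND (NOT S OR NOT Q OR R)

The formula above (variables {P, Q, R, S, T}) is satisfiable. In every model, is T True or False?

False

Suppose T = true.
From the singleton clause (P), P = true.
From the singleton clause (NOT S), S = false.
From the singleton clause (NOT R), R = false.
That conflicts with the unit clause (R).
So every satisfying assignment has T = False.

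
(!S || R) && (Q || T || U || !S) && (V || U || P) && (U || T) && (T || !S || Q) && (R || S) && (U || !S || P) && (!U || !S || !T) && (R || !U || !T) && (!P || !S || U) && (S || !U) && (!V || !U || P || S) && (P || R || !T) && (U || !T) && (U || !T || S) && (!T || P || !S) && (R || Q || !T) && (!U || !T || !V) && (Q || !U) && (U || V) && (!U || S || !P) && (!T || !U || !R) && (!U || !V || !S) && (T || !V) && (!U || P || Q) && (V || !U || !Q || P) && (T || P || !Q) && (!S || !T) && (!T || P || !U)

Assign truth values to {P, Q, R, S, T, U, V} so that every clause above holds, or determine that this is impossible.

Try S = true.
Unit clause (R) forces R = true.
Unit clause (!T) forces T = false.
Unit clause (U) forces U = true.
Unit clause (Q) forces Q = true.
Unit clause (!V) forces V = false.
Unit clause (P) forces P = true.
Every clause now holds.

P ↦ true, Q ↦ true, R ↦ true, S ↦ true, T ↦ false, U ↦ true, V ↦ false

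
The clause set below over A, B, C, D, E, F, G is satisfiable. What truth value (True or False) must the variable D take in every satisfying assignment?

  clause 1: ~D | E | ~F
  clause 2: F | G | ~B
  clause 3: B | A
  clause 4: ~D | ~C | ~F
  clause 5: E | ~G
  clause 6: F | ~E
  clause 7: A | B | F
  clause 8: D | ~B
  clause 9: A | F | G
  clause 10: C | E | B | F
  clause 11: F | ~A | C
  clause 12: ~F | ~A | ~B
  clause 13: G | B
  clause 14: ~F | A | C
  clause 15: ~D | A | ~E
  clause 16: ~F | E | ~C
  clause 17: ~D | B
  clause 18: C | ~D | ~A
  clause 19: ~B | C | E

Suppose D = 1.
Unit clause (B) forces B = 1.
Suppose E = 1.
Unit clause (F) forces F = 1.
Unit clause (~C) forces C = 0.
Unit clause (~A) forces A = 0.
But (A) is also a unit clause — contradiction.
Backtrack on E: now try E = 0.
Unit clause (~F) forces F = 0.
Unit clause (G) forces G = 1.
But (~G) is also a unit clause — contradiction.
Neither E = 1 nor E = 0 works.
So every satisfying assignment has D = False.

False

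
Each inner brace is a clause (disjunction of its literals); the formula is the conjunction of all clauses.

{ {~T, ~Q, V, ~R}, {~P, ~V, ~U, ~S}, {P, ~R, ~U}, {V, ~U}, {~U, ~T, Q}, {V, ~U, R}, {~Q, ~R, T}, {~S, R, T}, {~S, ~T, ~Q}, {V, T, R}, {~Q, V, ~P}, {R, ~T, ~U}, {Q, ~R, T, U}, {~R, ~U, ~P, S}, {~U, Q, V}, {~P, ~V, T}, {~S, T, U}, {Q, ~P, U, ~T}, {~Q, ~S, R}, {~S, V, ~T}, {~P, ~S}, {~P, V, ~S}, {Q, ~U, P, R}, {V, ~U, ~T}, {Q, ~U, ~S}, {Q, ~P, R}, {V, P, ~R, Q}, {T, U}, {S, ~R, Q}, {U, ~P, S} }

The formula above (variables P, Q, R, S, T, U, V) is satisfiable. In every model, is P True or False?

False

Suppose P = 1.
(~S) alone gives S = 0.
(U) alone gives U = 1.
(V) alone gives V = 1.
(~R) alone gives R = 0.
(~T) alone gives T = 0.
That conflicts with the unit clause (T).
So every satisfying assignment has P = False.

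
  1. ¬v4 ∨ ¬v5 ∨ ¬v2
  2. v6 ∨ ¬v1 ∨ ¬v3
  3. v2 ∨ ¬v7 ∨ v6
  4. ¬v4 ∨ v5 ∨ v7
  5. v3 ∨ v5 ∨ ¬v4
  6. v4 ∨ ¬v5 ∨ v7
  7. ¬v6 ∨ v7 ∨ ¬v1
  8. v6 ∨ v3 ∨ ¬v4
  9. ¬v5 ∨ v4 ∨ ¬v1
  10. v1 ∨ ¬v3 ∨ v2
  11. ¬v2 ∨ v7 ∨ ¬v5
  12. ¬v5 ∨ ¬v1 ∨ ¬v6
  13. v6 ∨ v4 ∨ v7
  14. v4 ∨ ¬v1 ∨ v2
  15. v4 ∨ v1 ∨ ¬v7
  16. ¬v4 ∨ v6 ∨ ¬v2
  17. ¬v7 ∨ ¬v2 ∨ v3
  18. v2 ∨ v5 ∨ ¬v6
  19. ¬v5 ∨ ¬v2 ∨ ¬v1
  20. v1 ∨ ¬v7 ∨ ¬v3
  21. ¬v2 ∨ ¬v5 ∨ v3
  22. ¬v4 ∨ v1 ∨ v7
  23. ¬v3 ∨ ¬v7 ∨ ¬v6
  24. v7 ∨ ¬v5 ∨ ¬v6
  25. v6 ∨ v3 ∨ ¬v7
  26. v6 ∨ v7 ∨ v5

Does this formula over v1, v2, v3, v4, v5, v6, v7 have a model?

Try v4 = False.
Try v5 = False.
Try v6 = True.
Unit clause (v2) forces v2 = True.
Try v7 = False.
Unit clause (¬v1) forces v1 = False.
All clauses hold; v3 can take either value.
A satisfying assignment: v1=False,  v2=True,  v3=False,  v4=False,  v5=False,  v6=True,  v7=False.

Satisfiable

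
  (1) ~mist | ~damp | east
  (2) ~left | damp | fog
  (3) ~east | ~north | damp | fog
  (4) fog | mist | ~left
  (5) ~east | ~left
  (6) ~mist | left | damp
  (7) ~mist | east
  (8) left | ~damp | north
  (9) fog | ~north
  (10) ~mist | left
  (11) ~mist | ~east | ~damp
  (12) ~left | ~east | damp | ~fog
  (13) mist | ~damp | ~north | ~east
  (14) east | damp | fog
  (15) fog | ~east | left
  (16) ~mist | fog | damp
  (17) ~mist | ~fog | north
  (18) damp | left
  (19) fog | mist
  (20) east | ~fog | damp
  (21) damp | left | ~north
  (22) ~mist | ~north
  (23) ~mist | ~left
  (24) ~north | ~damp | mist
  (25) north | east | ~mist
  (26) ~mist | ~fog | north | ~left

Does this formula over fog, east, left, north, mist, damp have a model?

Satisfiable

Suppose east = 0.
Unit clause (~mist) forces mist = 0.
Unit clause (fog) forces fog = 1.
Unit clause (damp) forces damp = 1.
Unit clause (~north) forces north = 0.
Unit clause (left) forces left = 1.
All clauses are satisfied.
A satisfying assignment: fog: 1; east: 0; left: 1; north: 0; mist: 0; damp: 1.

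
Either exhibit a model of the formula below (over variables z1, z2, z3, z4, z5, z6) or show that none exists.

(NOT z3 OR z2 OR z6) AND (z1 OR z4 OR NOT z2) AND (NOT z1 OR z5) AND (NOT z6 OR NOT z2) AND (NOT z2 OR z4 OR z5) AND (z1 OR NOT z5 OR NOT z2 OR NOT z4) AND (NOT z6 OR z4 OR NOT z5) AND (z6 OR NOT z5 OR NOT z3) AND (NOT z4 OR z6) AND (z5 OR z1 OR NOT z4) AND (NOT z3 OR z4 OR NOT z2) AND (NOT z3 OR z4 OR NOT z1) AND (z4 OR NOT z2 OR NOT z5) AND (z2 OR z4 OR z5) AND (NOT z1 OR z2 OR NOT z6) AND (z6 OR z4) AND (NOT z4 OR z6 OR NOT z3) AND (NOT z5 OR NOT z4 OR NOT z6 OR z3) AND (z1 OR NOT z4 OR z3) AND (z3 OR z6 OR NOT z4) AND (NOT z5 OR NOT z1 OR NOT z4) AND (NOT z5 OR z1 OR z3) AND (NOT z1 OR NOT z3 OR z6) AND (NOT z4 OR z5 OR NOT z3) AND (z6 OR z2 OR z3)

Try z1 = false.
Try z4 = true.
The clause (z6) is unit, so z6 = true.
The clause (NOT z2) is unit, so z2 = false.
The clause (z5) is unit, so z5 = true.
The clause (z3) is unit, so z3 = true.
All clauses are satisfied.

z1: false; z2: false; z3: true; z4: true; z5: true; z6: true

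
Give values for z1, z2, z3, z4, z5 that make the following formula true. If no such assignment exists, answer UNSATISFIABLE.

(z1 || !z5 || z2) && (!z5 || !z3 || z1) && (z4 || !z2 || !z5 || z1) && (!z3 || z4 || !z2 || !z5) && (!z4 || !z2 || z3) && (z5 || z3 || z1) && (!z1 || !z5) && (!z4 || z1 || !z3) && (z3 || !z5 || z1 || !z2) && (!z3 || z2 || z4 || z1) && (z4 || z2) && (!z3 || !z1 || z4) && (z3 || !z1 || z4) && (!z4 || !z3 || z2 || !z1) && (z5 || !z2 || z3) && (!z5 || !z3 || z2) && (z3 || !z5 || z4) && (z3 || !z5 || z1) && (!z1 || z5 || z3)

Try z1 = true.
Unit clause (!z5) forces z5 = false.
Unit clause (z3) forces z3 = true.
Unit clause (z4) forces z4 = true.
Unit clause (z2) forces z2 = true.
Every clause now holds.

z1=true; z2=true; z3=true; z4=true; z5=false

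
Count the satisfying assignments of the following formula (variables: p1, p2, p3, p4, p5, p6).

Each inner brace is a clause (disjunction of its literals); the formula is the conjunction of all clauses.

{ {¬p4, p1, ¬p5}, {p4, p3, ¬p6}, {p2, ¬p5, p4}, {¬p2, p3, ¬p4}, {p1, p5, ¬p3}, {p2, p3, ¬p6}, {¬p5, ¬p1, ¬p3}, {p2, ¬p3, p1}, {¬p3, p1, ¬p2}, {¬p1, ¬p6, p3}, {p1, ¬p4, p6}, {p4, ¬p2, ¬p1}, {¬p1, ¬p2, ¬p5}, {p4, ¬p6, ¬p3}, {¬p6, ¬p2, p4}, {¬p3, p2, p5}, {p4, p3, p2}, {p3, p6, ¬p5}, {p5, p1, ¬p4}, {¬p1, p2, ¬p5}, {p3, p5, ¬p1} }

3

There are 2^6 = 64 truth assignments over (p1, p2, p3, p4, p5, p6).
Split on p6. With p6 = True, the clauses containing p6 are satisfied and ¬p6 drops from the rest; 1 of the 2^5 = 32 assignments to the other variables satisfy what remains.
With p6 = False, by the same count on the reduced clause set, 2 assignments work.
Total: 1 + 2 = 3.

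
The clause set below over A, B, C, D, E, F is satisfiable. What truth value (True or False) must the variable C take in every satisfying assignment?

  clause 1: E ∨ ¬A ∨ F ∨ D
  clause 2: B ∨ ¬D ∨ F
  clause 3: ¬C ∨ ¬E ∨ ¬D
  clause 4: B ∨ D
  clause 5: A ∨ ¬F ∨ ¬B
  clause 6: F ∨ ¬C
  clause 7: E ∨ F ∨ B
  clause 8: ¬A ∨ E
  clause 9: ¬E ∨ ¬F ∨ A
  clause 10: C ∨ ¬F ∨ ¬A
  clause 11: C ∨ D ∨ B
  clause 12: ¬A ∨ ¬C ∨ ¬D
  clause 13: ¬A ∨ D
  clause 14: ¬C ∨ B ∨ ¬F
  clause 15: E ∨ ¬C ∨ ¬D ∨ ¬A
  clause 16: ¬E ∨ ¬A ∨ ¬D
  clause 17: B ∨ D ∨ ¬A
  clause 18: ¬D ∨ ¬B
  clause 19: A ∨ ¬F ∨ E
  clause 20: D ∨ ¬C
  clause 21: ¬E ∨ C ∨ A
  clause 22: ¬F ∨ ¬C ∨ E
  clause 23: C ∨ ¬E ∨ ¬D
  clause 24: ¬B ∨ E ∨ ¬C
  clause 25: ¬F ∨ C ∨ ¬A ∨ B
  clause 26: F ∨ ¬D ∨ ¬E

False

Suppose C = True.
(F) alone gives F = True.
(B) alone gives B = True.
(A) alone gives A = True.
(E) alone gives E = True.
(¬D) alone gives D = False.
Now (D) is unsatisfied and unit — conflict.
So every satisfying assignment has C = False.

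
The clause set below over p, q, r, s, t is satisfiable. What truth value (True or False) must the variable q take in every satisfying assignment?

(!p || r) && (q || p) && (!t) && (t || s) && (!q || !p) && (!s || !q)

False

Suppose q = true.
(!t) alone gives t = false.
(s) alone gives s = true.
That conflicts with the unit clause (!s).
So every satisfying assignment has q = False.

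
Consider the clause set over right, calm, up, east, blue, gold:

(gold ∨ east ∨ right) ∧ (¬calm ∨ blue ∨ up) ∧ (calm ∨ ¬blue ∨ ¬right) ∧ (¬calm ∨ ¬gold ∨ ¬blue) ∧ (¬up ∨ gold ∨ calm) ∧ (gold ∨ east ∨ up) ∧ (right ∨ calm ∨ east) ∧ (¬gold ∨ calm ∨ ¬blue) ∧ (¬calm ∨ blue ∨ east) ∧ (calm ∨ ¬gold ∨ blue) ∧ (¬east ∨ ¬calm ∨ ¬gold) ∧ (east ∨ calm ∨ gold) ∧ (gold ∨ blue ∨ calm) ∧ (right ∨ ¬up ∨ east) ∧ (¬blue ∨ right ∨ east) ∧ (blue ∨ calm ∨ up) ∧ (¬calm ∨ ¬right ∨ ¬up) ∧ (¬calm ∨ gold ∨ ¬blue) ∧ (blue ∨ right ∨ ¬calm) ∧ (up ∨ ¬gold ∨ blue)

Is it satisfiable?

Yes, satisfiable

Try gold = False.
Try east = True.
Try up = False.
Try calm = False.
From the singleton clause (blue), blue = True.
From the singleton clause (¬right), right = False.
Every clause now holds.
A satisfying assignment: right=False,  calm=False,  up=False,  east=True,  blue=True,  gold=False.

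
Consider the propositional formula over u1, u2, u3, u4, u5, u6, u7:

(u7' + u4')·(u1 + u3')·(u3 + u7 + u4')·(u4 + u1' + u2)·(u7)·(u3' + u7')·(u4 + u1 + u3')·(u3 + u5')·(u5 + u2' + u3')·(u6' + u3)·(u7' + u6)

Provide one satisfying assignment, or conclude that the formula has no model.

UNSATISFIABLE

The clause (u7) is unit, so u7 = 1.
The clause (u4') is unit, so u4 = 0.
The clause (u3') is unit, so u3 = 0.
The clause (u5') is unit, so u5 = 0.
The clause (u6') is unit, so u6 = 0.
That conflicts with the unit clause (u6).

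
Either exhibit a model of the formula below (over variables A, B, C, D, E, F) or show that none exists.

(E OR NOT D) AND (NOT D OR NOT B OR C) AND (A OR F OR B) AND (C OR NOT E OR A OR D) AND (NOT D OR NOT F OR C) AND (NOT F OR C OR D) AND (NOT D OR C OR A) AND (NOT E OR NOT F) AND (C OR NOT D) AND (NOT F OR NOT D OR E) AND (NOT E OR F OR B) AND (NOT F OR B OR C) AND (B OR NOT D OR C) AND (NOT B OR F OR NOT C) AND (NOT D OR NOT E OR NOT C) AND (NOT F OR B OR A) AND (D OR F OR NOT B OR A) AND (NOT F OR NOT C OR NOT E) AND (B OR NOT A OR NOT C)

A: true; B: false; C: false; D: false; E: false; F: false

Case E = false:
(NOT D) alone gives D = false.
Case F = false:
Case A = true:
Case B = false:
(NOT C) alone gives C = false.
This assignment satisfies each clause.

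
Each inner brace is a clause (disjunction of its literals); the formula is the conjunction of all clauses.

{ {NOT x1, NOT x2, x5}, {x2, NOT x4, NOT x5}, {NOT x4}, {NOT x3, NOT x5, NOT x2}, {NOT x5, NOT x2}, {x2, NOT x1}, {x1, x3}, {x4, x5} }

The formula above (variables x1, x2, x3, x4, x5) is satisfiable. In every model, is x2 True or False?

False

Suppose x2 = true.
Unit clause (NOT x4) forces x4 = false.
Unit clause (NOT x5) forces x5 = false.
But (x5) is also a unit clause — contradiction.
So every satisfying assignment has x2 = False.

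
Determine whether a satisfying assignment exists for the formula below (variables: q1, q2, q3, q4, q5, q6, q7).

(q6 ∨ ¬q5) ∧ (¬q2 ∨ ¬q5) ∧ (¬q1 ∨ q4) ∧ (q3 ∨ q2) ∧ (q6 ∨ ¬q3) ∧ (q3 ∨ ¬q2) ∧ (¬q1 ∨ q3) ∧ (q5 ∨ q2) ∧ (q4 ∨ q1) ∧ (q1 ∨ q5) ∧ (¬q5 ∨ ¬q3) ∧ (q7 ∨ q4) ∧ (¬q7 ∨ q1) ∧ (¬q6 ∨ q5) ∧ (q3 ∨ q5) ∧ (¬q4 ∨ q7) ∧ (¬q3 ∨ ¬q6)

Branch on q6: set q6 = True.
Unit clause (q5) forces q5 = True.
Unit clause (¬q2) forces q2 = False.
Unit clause (q3) forces q3 = True.
But (¬q3) is also a unit clause — contradiction.
That branch fails; take q6 = False instead.
Unit clause (¬q5) forces q5 = False.
Unit clause (¬q3) forces q3 = False.
But (q3) is also a unit clause — contradiction.
Both values of q6 lead to a conflict.
No assignment satisfies every clause.

No, unsatisfiable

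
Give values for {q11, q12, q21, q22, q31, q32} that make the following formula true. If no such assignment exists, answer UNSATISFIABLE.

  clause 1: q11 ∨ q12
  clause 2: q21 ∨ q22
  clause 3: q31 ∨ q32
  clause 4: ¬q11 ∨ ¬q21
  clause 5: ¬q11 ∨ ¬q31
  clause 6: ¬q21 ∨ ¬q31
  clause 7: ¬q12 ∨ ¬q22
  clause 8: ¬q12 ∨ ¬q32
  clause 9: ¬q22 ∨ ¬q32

Suppose q11 = True.
The clause (¬q21) is unit, so q21 = False.
The clause (q22) is unit, so q22 = True.
The clause (¬q31) is unit, so q31 = False.
The clause (q32) is unit, so q32 = True.
Now (¬q32) is unsatisfied and unit — conflict.
That branch fails; take q11 = False instead.
The clause (q12) is unit, so q12 = True.
The clause (¬q22) is unit, so q22 = False.
The clause (q21) is unit, so q21 = True.
The clause (¬q31) is unit, so q31 = False.
The clause (q32) is unit, so q32 = True.
Now (¬q32) is unsatisfied and unit — conflict.
Both values of q11 lead to a conflict.

UNSATISFIABLE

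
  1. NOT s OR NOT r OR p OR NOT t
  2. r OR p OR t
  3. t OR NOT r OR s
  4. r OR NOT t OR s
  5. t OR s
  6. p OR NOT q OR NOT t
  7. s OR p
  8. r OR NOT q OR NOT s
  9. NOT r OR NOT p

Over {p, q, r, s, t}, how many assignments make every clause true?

There are 2^5 = 32 truth assignments over (p, q, r, s, t).
Split on p. With p = true, the clauses containing p are satisfied and NOT p drops from the rest; 2 of the 2^4 = 16 assignments to the other variables satisfy what remains.
With p = false, by the same count on the reduced clause set, 3 assignments work.
Total: 2 + 3 = 5.

5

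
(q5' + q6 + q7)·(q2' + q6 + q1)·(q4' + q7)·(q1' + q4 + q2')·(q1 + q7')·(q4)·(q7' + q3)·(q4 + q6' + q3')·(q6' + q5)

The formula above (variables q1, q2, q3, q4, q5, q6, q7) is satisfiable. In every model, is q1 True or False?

Suppose q1 = 0.
Unit clause (q7') forces q7 = 0.
Unit clause (q4') forces q4 = 0.
But (q4) is also a unit clause — contradiction.
So every satisfying assignment has q1 = True.

True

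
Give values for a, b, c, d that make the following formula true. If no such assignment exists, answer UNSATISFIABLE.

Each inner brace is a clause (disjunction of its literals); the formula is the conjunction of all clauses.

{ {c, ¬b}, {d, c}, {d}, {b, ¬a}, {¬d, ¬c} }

(d) alone gives d = True.
(¬c) alone gives c = False.
(¬b) alone gives b = False.
(¬a) alone gives a = False.
Every clause now holds.

a=False,  b=False,  c=False,  d=True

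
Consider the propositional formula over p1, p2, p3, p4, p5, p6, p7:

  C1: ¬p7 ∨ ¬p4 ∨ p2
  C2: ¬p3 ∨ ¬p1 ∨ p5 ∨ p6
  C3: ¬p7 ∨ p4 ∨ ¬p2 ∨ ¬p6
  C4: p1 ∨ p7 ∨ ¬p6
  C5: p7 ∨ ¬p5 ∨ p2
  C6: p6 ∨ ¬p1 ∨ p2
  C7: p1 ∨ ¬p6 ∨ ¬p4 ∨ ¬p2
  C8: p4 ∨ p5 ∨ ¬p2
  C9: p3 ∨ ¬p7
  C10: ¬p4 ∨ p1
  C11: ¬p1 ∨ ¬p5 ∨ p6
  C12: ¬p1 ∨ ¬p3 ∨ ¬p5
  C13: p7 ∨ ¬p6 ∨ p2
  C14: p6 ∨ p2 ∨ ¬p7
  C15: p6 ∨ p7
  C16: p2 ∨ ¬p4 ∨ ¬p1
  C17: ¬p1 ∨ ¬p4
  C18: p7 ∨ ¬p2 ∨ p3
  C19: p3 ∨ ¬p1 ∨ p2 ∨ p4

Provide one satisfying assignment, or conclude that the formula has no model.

p1 ↦ False,  p2 ↦ True,  p3 ↦ True,  p4 ↦ False,  p5 ↦ True,  p6 ↦ False,  p7 ↦ True

Case p3 = True:
Case p4 = False:
Case p5 = True:
(¬p1) alone gives p1 = False.
Case p7 = True:
Case p2 = True:
(¬p6) alone gives p6 = False.
This assignment satisfies each clause.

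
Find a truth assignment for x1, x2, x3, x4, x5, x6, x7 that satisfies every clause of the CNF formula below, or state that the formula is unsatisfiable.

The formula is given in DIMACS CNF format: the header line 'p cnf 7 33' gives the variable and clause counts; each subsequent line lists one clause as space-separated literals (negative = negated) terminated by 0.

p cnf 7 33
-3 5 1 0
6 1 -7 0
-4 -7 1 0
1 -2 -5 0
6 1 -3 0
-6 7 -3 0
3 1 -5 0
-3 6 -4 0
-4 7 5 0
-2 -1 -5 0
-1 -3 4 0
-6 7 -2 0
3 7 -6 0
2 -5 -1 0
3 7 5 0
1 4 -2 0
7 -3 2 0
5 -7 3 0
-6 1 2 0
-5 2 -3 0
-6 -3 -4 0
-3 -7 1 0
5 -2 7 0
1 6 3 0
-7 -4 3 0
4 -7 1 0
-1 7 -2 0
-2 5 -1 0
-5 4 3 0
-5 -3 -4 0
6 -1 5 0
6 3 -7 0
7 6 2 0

Case x3 = False:
Case x1 = True:
Case x2 = False:
Unit clause (¬x5) forces x5 = False.
Unit clause (x7) forces x7 = True.
That conflicts with the unit clause (¬x7).
Undo x2 and try x2 = True.
Unit clause (¬x5) forces x5 = False.
That conflicts with the unit clause (x5).
Either choice for x2 ends in contradiction.
Undo x1 and try x1 = False.
Unit clause (¬x5) forces x5 = False.
Unit clause (x7) forces x7 = True.
That conflicts with the unit clause (¬x7).
Either choice for x1 ends in contradiction.
Undo x3 and try x3 = True.
Case x5 = True:
Unit clause (x2) forces x2 = True.
Unit clause (x1) forces x1 = True.
That conflicts with the unit clause (¬x1).
Undo x5 and try x5 = False.
Unit clause (x1) forces x1 = True.
Unit clause (x4) forces x4 = True.
Unit clause (x6) forces x6 = True.
That conflicts with the unit clause (¬x6).
Either choice for x5 ends in contradiction.
Either choice for x3 ends in contradiction.

UNSATISFIABLE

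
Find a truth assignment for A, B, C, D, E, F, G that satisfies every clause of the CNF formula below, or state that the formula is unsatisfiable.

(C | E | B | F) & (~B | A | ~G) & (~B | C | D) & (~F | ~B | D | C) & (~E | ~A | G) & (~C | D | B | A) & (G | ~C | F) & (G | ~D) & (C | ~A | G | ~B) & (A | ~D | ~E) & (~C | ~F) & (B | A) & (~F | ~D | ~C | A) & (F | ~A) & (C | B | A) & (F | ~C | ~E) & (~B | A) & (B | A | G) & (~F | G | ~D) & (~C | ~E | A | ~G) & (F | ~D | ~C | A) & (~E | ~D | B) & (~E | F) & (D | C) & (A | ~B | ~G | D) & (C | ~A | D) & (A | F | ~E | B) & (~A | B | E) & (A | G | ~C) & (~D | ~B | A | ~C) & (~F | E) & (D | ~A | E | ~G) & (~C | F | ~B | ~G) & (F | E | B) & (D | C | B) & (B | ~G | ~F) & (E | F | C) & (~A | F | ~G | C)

A=1; B=1; C=0; D=1; E=1; F=1; G=1

Branch on G: set G = 1.
Branch on B: set B = 1.
From the singleton clause (A), A = 1.
From the singleton clause (F), F = 1.
From the singleton clause (~C), C = 0.
From the singleton clause (D), D = 1.
From the singleton clause (E), E = 1.
This assignment satisfies each clause.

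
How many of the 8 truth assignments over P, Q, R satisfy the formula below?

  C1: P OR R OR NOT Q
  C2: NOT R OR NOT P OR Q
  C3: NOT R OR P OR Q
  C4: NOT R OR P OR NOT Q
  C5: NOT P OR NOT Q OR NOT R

There are 2^3 = 8 truth assignments over (P, Q, R).
Check each against the 5 clauses (columns in the order P, Q, R):
  F F F  ✓ satisfies all
  F F T  ✗ fails (NOT R OR P OR Q)
  F T F  ✗ fails (P OR R OR NOT Q)
  F T T  ✗ fails (NOT R OR P OR NOT Q)
  T F F  ✓ satisfies all
  T F T  ✗ fails (NOT R OR NOT P OR Q)
  T T F  ✓ satisfies all
  T T T  ✗ fails (NOT P OR NOT Q OR NOT R)
3 of the 8 rows are models.

3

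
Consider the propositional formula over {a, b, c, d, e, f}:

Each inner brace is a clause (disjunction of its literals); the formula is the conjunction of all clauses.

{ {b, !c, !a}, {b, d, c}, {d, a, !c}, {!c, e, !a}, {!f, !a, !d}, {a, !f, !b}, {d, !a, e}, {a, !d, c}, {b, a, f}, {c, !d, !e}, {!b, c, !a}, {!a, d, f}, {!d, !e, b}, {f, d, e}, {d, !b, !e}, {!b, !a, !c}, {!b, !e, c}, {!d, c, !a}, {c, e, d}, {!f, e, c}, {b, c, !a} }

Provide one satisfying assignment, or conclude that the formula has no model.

a: false, b: true, c: true, d: true, e: false, f: false

Branch on b: set b = true.
Branch on a: set a = false.
(!f) alone gives f = false.
Branch on d: set d = true.
(c) alone gives c = true.
All clauses hold; e can take either value.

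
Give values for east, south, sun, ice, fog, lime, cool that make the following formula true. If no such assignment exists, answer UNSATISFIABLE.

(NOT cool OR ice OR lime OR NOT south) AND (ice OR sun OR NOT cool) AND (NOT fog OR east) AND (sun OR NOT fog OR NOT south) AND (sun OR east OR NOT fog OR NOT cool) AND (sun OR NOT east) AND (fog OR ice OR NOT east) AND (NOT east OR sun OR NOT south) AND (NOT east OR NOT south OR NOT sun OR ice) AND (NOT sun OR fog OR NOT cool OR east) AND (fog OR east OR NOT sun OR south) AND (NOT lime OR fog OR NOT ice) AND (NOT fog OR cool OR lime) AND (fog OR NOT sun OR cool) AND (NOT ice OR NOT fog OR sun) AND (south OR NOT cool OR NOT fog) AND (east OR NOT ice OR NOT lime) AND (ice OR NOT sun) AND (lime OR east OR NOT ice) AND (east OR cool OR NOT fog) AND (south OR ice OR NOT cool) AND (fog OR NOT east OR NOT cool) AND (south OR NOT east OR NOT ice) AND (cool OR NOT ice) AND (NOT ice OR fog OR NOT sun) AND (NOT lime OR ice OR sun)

Try fog = true.
From the singleton clause (east), east = true.
From the singleton clause (sun), sun = true.
From the singleton clause (ice), ice = true.
From the singleton clause (south), south = true.
From the singleton clause (cool), cool = true.
All clauses hold; lime can take either value.

east=true, south=true, sun=true, ice=true, fog=true, lime=true, cool=true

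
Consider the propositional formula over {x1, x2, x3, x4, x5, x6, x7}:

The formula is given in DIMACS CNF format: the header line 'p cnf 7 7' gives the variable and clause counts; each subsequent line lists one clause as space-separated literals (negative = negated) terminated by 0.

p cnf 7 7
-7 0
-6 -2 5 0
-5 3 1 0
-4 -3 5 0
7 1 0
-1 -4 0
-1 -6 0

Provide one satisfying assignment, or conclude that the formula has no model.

x1: True, x2: True, x3: False, x4: False, x5: False, x6: False, x7: False

Unit clause (¬x7) forces x7 = False.
Unit clause (x1) forces x1 = True.
Unit clause (¬x4) forces x4 = False.
Unit clause (¬x6) forces x6 = False.
All clauses hold; x2, x3, x5 can take either value.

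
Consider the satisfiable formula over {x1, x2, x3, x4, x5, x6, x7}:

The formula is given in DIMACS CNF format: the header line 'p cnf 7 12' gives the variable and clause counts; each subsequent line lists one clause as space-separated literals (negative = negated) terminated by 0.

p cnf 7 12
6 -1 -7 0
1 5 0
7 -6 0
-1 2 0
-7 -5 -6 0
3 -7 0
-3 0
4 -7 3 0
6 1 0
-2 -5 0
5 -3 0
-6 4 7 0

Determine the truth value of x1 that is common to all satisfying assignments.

True

Suppose x1 = False.
(x5) alone gives x5 = True.
(¬x3) alone gives x3 = False.
(¬x7) alone gives x7 = False.
(¬x6) alone gives x6 = False.
That conflicts with the unit clause (x6).
So every satisfying assignment has x1 = True.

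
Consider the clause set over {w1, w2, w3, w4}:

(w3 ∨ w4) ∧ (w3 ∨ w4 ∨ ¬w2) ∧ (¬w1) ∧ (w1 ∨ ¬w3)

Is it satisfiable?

Satisfiable

(¬w1) alone gives w1 = False.
(¬w3) alone gives w3 = False.
(w4) alone gives w4 = True.
Every clause is now satisfied; w2 is unconstrained.
A satisfying assignment: w1 ↦ False, w2 ↦ False, w3 ↦ False, w4 ↦ True.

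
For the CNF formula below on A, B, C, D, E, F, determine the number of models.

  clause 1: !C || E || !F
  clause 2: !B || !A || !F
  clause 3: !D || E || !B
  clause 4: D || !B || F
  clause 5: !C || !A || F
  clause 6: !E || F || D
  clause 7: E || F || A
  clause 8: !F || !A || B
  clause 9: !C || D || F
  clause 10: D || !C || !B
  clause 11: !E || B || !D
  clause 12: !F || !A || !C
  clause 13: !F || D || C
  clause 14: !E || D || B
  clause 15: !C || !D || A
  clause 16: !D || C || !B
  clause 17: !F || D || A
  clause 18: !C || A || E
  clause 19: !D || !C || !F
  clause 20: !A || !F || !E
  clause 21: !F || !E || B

There are 2^6 = 64 truth assignments over (A, B, C, D, E, F).
Split on E. With E = true, the clauses containing E are satisfied and !E drops from the rest; 0 of the 2^5 = 32 assignments to the other variables satisfy what remains.
With E = false, by the same count on the reduced clause set, 3 assignments work.
(One model: A=F, B=F, C=F, D=T, E=F, F=T.)
Total: 0 + 3 = 3.

3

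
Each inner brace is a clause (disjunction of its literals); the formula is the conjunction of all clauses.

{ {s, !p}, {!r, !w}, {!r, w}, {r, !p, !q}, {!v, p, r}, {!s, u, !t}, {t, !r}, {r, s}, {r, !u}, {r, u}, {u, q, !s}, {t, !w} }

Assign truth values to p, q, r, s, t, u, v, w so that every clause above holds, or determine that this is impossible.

UNSATISFIABLE

Case s = true:
Case r = false:
(!u) alone gives u = false.
Now (u) is unsatisfied and unit — conflict.
That branch fails; take r = true instead.
(!w) alone gives w = false.
Now (w) is unsatisfied and unit — conflict.
Neither r = true nor r = false works.
That branch fails; take s = false instead.
(!p) alone gives p = false.
(r) alone gives r = true.
(!w) alone gives w = false.
Now (w) is unsatisfied and unit — conflict.
Neither s = true nor s = false works.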